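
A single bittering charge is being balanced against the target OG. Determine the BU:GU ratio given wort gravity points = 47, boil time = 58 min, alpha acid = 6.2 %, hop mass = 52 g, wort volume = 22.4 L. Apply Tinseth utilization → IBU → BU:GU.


U = 1.65·0.000125^(GP/1000)·(1−e^(−0.04t))/4.15;  IBU = (α/100)·m·U·1000/V;  BU:GU = IBU/GP
U = 1.65·0.000125^(47/1000)·(1−e^(−0.04·58))/4.15 = 0.2350
IBU = (6.2/100)·52·0.2350·1000/22.4 = 33.8230
BU:GU = 33.8230/47

0.7196


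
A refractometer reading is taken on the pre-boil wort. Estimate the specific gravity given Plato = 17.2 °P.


SG = 259/(259 − P)
SG = 259/(259 − 17.2)

1.0711


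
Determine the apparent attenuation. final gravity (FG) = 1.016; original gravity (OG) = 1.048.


AA = (OG − FG)/(OG − 1) · 100
AA = (1.048 − 1.016)/(1.048 − 1) · 100

66.6667 %


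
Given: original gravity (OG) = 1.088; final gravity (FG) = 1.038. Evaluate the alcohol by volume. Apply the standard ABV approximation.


ABV = (OG − FG) · 131.25
ABV = (1.088 − 1.038) · 131.25

6.5625 % ABV


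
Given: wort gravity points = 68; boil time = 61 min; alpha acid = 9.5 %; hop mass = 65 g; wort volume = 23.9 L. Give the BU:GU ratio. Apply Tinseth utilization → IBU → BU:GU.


U = 1.65·0.000125^(GP/1000)·(1−e^(−0.04t))/4.15;  IBU = (α/100)·m·U·1000/V;  BU:GU = IBU/GP
U = 1.65·0.000125^(68/1000)·(1−e^(−0.04·61))/4.15 = 0.1970
IBU = (9.5/100)·65·0.1970·1000/23.9 = 50.8931
BU:GU = 50.8931/68

0.7484


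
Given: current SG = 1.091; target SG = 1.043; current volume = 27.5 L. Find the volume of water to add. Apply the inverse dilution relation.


V_water = V·((SG_curr − 1)/(SG_target − 1) − 1)
V_water = 27.5·((1.091 − 1)/(1.043 − 1) − 1)

30.6977 L


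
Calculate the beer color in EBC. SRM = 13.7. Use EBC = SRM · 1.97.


EBC = 13.7 · 1.97

26.9890 EBC


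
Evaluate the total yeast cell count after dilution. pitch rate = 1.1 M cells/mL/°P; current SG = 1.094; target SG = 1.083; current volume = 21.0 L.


V_w = V·((SG_c−1)/(SG_t−1)−1);  °P = 259 − 259/SG_t;  cells = rate·(V+V_w)·°P
V_w = 21.0·((1.094−1)/(1.083−1)−1) = 2.7831
V_final = 21.0 + 2.7831 = 23.7831
°P = 259 − 259/1.083 = 19.8495
cells = 1.1·23.7831·19.8495

519.2914 billion cells


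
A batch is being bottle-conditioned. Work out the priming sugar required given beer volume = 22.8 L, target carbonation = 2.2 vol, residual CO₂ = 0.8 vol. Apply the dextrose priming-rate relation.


sugar = (target − residual)·4.0·V
sugar = (2.2 − 0.8)·4.0·22.8

127.6800 g


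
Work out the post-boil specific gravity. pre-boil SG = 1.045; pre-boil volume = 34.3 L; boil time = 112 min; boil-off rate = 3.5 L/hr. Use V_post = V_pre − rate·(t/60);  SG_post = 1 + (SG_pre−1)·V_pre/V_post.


V_post = 34.3 − 3.5·(112/60) = 27.7667
SG_post = 1 + (1.045 − 1)·34.3/27.7667

1.0556


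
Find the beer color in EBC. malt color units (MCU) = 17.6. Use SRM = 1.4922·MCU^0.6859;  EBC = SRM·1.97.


SRM = 1.4922·17.6^0.6859 = 10.6690
EBC = 10.6690·1.97

21.0180 EBC


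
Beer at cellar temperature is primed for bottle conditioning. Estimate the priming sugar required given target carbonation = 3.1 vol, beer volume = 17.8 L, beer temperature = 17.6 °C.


residual = 14.695·(0.01821 + 0.09011·e^(−0.04·T));  sugar = (target − residual)·4.0·V
residual = 14.695·(0.01821 + 0.09011·e^(−0.04·17.6)) = 0.9225
sugar = (3.1 − 0.9225)·4.0·17.8

155.0357 g


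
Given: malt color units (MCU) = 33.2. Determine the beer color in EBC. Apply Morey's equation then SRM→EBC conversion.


SRM = 1.4922·MCU^0.6859;  EBC = SRM·1.97
SRM = 1.4922·33.2^0.6859 = 16.4883
EBC = 16.4883·1.97

32.4819 EBC


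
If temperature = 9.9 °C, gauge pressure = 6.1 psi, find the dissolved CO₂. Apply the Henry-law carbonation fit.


vols = (P + 14.695)·(0.01821 + 0.09011·e^(−0.04·T))
vols = (6.1 + 14.695)·(0.01821 + 0.09011·e^(−0.04·9.9))

1.6398 volumes


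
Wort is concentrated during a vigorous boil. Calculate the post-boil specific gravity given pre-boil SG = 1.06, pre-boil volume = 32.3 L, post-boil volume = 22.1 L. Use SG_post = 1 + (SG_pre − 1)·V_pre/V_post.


pts_pre = (1.06 − 1)·1000 = 60.0000
pts_post = 60.0000·32.3/22.1 = 87.6923
SG_post = 1 + 87.6923/1000

1.0877


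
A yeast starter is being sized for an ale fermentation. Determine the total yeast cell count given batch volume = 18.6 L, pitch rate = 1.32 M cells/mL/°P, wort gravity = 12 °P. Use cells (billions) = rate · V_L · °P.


cells = 1.32 · 18.6 · 12

294.6240 billion cells


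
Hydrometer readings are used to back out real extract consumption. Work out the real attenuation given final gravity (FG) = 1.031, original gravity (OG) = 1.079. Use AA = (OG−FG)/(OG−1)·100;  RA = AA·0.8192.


AA = (1.079 − 1.031)/(1.079 − 1)·100 = 60.7595
RA = 60.7595·0.8192

49.7742 %


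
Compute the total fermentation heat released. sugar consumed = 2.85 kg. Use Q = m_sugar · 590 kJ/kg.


Q = 2.85 · 590

1681.5000 kJ


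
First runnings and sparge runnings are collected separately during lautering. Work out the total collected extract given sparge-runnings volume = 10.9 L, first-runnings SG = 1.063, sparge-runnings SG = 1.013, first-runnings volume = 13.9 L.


total = Σ (SG_i − 1)·1000·V_i
first = (1.063 − 1)·1000·13.9 = 875.7000
sparge = (1.013 − 1)·1000·10.9 = 141.7000
total = 875.7000 + 141.7000

1017.4000 gravity·L


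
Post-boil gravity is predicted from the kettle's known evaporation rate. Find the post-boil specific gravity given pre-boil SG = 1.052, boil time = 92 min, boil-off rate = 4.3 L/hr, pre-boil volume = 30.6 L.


V_post = V_pre − rate·(t/60);  SG_post = 1 + (SG_pre−1)·V_pre/V_post
V_post = 30.6 − 4.3·(92/60) = 24.0067
SG_post = 1 + (1.052 − 1)·30.6/24.0067

1.0663


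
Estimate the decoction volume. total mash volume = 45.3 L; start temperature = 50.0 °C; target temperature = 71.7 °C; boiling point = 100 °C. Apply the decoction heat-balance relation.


V_dec = V_total·(T_target − T_start)/(T_boil − T_start)
V_dec = 45.3·(71.7 − 50.0)/(100 − 50.0)

19.6602 L


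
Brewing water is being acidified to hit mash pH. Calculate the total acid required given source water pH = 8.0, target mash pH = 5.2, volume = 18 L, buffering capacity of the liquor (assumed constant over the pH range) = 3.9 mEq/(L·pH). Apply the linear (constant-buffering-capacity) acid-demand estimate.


acid = buffering capacity · (pH_source − pH_target) · V
acid = 3.9 · (8.0 − 5.2) · 18

196.5600 mEq


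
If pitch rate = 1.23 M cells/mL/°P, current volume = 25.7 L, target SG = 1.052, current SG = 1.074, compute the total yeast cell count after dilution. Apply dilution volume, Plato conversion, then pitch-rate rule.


V_w = V·((SG_c−1)/(SG_t−1)−1);  °P = 259 − 259/SG_t;  cells = rate·(V+V_w)·°P
V_w = 25.7·((1.074−1)/(1.052−1)−1) = 10.8731
V_final = 25.7 + 10.8731 = 36.5731
°P = 259 − 259/1.052 = 12.8023
cells = 1.23·36.5731·12.8023

575.9092 billion cells


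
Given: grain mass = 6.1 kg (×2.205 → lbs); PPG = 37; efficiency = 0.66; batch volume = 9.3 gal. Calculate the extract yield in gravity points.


points = lbs × PPG × eff / vol
lbs = 6.1 × 2.205 = 13.4505
points = 13.4505 × 37 × 0.66 / 9.3

35.3184 points


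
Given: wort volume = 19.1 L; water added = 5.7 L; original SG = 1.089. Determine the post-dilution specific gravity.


SG_new = 1 + (SG_old − 1)·V_old/(V_old + V_water)
pts = (1.089 − 1)·1000·19.1/(19.1 + 5.7) = 68.5444
SG_new = 1 + 68.5444/1000

1.0685


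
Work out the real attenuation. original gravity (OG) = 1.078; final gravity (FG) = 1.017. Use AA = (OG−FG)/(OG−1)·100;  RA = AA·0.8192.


AA = (1.078 − 1.017)/(1.078 − 1)·100 = 78.2051
RA = 78.2051·0.8192

64.0656 %


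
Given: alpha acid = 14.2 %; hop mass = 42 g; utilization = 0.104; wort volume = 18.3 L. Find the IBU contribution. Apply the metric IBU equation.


IBU = (α/100)·mass·U·1000 / V
IBU = (14.2/100)·42·0.104·1000 / 18.3

33.8938 IBU


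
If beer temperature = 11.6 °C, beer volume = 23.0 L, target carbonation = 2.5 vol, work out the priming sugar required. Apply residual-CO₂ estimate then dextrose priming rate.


residual = 14.695·(0.01821 + 0.09011·e^(−0.04·T));  sugar = (target − residual)·4.0·V
residual = 14.695·(0.01821 + 0.09011·e^(−0.04·11.6)) = 1.1002
sugar = (2.5 − 1.1002)·4.0·23.0

128.7831 g


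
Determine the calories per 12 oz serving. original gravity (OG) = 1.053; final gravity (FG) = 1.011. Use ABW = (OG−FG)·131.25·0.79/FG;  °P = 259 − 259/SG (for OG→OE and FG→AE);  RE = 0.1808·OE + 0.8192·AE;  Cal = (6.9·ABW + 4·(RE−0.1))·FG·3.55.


ABW = (1.053 − 1.011)·131.25·0.79/1.011 = 4.3075
OE = 259 − 259/1.053 = 13.0361 °P
AE = 259 − 259/1.011 = 2.8180 °P
RE = 0.1808·13.0361 + 0.8192·2.8180 = 4.6654 °P
Cal = (6.9·4.3075 + 4·(4.6654−0.1))·1.011·3.55

172.2149 kcal


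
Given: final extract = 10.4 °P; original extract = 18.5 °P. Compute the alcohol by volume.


SG = 259/(259 − P);  ABV = (OG − FG)·131.25
OG = 259/(259 − 18.5) = 1.0769
FG = 259/(259 − 10.4) = 1.0418
ABV = (1.0769 − 1.0418)·131.25

4.6054 % ABV


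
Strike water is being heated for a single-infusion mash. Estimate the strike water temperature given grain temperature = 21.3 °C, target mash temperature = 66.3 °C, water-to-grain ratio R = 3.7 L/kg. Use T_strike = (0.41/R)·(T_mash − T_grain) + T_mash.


T_strike = (0.41/3.7)·(66.3 − 21.3) + 66.3

71.2865 °C


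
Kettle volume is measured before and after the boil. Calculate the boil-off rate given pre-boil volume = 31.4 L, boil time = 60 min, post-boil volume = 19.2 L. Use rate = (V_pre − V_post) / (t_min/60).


rate = (31.4 − 19.2) / (60/60)

12.2000 L/hr


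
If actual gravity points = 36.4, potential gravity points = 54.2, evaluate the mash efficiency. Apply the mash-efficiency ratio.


efficiency = actual / potential × 100
efficiency = 36.4 / 54.2 × 100

67.1587 %


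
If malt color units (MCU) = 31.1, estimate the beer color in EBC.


SRM = 1.4922·MCU^0.6859;  EBC = SRM·1.97
SRM = 1.4922·31.1^0.6859 = 15.7656
EBC = 15.7656·1.97

31.0583 EBC


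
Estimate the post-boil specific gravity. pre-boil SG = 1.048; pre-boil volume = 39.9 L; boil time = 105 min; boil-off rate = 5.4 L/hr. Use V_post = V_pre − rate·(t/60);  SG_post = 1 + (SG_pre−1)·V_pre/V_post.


V_post = 39.9 − 5.4·(105/60) = 30.4500
SG_post = 1 + (1.048 − 1)·39.9/30.4500

1.0629


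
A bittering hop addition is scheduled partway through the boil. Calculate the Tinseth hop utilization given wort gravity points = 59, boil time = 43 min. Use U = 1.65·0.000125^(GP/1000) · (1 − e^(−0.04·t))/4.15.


bigness = 1.65·0.000125^(59/1000) = 0.9710
boil_factor = (1 − e^(−0.04·43))/4.15 = 0.1978
U = 0.9710 · 0.1978

0.1921


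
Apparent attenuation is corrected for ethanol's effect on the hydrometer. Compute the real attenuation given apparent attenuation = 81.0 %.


RA = AA · 0.8192
RA = 81.0 · 0.8192

66.3552 %


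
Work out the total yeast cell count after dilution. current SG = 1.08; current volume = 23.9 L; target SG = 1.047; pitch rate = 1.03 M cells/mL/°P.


V_w = V·((SG_c−1)/(SG_t−1)−1);  °P = 259 − 259/SG_t;  cells = rate·(V+V_w)·°P
V_w = 23.9·((1.08−1)/(1.047−1)−1) = 16.7809
V_final = 23.9 + 16.7809 = 40.6809
°P = 259 − 259/1.047 = 11.6266
cells = 1.03·40.6809·11.6266

487.1674 billion cells


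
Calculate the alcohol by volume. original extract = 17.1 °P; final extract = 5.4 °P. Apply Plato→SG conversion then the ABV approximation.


SG = 259/(259 − P);  ABV = (OG − FG)·131.25
OG = 259/(259 − 17.1) = 1.0707
FG = 259/(259 − 5.4) = 1.0213
ABV = (1.0707 − 1.0213)·131.25

6.4834 % ABV


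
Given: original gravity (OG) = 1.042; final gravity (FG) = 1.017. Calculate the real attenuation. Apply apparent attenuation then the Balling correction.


AA = (OG−FG)/(OG−1)·100;  RA = AA·0.8192
AA = (1.042 − 1.017)/(1.042 − 1)·100 = 59.5238
RA = 59.5238·0.8192

48.7619 %


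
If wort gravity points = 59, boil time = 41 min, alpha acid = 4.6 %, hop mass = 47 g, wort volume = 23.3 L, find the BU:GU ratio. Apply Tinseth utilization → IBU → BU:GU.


U = 1.65·0.000125^(GP/1000)·(1−e^(−0.04t))/4.15;  IBU = (α/100)·m·U·1000/V;  BU:GU = IBU/GP
U = 1.65·0.000125^(59/1000)·(1−e^(−0.04·41))/4.15 = 0.1886
IBU = (4.6/100)·47·0.1886·1000/23.3 = 17.4984
BU:GU = 17.4984/59

0.2966


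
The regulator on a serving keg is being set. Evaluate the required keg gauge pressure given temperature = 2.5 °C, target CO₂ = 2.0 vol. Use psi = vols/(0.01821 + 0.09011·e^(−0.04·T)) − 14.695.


psi = 2.0/(0.01821 + 0.09011·e^(−0.04·2.5)) − 14.695

5.3562 psi


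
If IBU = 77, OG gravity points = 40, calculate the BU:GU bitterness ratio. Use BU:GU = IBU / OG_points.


BU:GU = 77 / 40

1.9250


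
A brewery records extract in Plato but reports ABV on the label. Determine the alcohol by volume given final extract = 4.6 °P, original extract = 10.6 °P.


SG = 259/(259 − P);  ABV = (OG − FG)·131.25
OG = 259/(259 − 10.6) = 1.0427
FG = 259/(259 − 4.6) = 1.0181
ABV = (1.0427 − 1.0181)·131.25

3.2276 % ABV


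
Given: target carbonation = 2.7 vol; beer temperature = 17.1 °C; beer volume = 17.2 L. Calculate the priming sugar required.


residual = 14.695·(0.01821 + 0.09011·e^(−0.04·T));  sugar = (target − residual)·4.0·V
residual = 14.695·(0.01821 + 0.09011·e^(−0.04·17.1)) = 0.9358
sugar = (2.7 − 0.9358)·4.0·17.2

121.3795 g


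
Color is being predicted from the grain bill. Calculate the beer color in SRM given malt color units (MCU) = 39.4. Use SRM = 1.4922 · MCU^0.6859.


SRM = 1.4922 · 39.4^0.6859

18.5429 SRM


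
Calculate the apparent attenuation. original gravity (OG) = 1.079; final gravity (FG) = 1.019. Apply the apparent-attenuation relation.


AA = (OG − FG)/(OG − 1) · 100
AA = (1.079 − 1.019)/(1.079 − 1) · 100

75.9494 %


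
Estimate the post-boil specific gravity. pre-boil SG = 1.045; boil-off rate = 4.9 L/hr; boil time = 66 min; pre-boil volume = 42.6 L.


V_post = V_pre − rate·(t/60);  SG_post = 1 + (SG_pre−1)·V_pre/V_post
V_post = 42.6 − 4.9·(66/60) = 37.2100
SG_post = 1 + (1.045 − 1)·42.6/37.2100

1.0515


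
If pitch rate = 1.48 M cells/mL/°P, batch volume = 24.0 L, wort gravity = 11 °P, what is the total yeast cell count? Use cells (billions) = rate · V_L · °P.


cells = 1.48 · 24.0 · 11

390.7200 billion cells


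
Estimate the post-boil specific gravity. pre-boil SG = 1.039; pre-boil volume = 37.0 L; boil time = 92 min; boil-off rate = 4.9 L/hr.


V_post = V_pre − rate·(t/60);  SG_post = 1 + (SG_pre−1)·V_pre/V_post
V_post = 37.0 − 4.9·(92/60) = 29.4867
SG_post = 1 + (1.039 − 1)·37.0/29.4867

1.0489


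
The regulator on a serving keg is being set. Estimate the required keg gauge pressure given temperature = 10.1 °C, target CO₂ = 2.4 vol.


psi = vols/(0.01821 + 0.09011·e^(−0.04·T)) − 14.695
psi = 2.4/(0.01821 + 0.09011·e^(−0.04·10.1)) − 14.695

15.9284 psi


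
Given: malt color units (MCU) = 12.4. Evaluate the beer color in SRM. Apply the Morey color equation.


SRM = 1.4922 · MCU^0.6859
SRM = 1.4922 · 12.4^0.6859

8.3908 SRM


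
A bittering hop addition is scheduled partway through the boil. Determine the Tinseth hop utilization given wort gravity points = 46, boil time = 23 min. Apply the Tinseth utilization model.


U = 1.65·0.000125^(GP/1000) · (1 − e^(−0.04·t))/4.15
bigness = 1.65·0.000125^(46/1000) = 1.0913
boil_factor = (1 − e^(−0.04·23))/4.15 = 0.1449
U = 1.0913 · 0.1449

0.1582


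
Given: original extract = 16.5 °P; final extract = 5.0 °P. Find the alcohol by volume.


SG = 259/(259 − P);  ABV = (OG − FG)·131.25
OG = 259/(259 − 16.5) = 1.0680
FG = 259/(259 − 5.0) = 1.0197
ABV = (1.0680 − 1.0197)·131.25

6.3468 % ABV


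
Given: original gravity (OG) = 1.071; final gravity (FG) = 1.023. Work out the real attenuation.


AA = (OG−FG)/(OG−1)·100;  RA = AA·0.8192
AA = (1.071 − 1.023)/(1.071 − 1)·100 = 67.6056
RA = 67.6056·0.8192

55.3825 %


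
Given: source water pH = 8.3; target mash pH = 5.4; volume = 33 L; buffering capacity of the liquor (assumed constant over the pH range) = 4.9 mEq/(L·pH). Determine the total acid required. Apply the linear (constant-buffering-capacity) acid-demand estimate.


acid = buffering capacity · (pH_source − pH_target) · V
acid = 4.9 · (8.3 − 5.4) · 33

468.9300 mEq


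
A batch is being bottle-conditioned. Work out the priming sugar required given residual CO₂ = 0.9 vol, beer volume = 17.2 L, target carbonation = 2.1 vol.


sugar = (target − residual)·4.0·V
sugar = (2.1 − 0.9)·4.0·17.2

82.5600 g


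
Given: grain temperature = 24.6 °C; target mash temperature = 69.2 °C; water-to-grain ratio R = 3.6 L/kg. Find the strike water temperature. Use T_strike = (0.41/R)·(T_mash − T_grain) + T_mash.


T_strike = (0.41/3.6)·(69.2 − 24.6) + 69.2

74.2794 °C


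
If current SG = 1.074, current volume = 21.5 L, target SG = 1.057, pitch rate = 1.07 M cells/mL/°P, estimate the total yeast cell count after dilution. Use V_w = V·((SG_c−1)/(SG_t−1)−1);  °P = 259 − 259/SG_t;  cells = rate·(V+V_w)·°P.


V_w = 21.5·((1.074−1)/(1.057−1)−1) = 6.4123
V_final = 21.5 + 6.4123 = 27.9123
°P = 259 − 259/1.057 = 13.9669
cells = 1.07·27.9123·13.9669

417.1370 billion cells


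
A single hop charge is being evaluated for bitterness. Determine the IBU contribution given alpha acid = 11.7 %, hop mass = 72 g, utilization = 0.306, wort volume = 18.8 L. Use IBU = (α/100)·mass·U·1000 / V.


IBU = (11.7/100)·72·0.306·1000 / 18.8

137.1140 IBU


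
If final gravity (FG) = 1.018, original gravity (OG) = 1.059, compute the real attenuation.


AA = (OG−FG)/(OG−1)·100;  RA = AA·0.8192
AA = (1.059 − 1.018)/(1.059 − 1)·100 = 69.4915
RA = 69.4915·0.8192

56.9275 %


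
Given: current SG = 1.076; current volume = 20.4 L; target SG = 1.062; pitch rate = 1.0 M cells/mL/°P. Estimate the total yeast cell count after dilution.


V_w = V·((SG_c−1)/(SG_t−1)−1);  °P = 259 − 259/SG_t;  cells = rate·(V+V_w)·°P
V_w = 20.4·((1.076−1)/(1.062−1)−1) = 4.6065
V_final = 20.4 + 4.6065 = 25.0065
°P = 259 − 259/1.062 = 15.1205
cells = 1.0·25.0065·15.1205

378.1107 billion cells


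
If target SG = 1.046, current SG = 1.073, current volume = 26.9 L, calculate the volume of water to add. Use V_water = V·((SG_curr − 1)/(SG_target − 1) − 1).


V_water = 26.9·((1.073 − 1)/(1.046 − 1) − 1)

15.7891 L


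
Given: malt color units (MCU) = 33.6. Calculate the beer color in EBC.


SRM = 1.4922·MCU^0.6859;  EBC = SRM·1.97
SRM = 1.4922·33.6^0.6859 = 16.6243
EBC = 16.6243·1.97

32.7499 EBC


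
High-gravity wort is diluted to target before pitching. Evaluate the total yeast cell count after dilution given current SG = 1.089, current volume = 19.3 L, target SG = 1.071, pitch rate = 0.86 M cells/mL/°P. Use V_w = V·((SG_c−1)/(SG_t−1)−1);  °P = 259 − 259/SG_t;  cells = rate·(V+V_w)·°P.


V_w = 19.3·((1.089−1)/(1.071−1)−1) = 4.8930
V_final = 19.3 + 4.8930 = 24.1930
°P = 259 − 259/1.071 = 17.1699
cells = 0.86·24.1930·17.1699

357.2367 billion cells


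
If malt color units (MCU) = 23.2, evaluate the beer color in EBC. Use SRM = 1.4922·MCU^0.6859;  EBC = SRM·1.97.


SRM = 1.4922·23.2^0.6859 = 12.8948
EBC = 12.8948·1.97

25.4028 EBC


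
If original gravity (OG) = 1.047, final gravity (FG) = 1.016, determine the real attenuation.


AA = (OG−FG)/(OG−1)·100;  RA = AA·0.8192
AA = (1.047 − 1.016)/(1.047 − 1)·100 = 65.9574
RA = 65.9574·0.8192

54.0323 %


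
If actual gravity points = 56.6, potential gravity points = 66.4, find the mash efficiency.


efficiency = actual / potential × 100
efficiency = 56.6 / 66.4 × 100

85.2410 %


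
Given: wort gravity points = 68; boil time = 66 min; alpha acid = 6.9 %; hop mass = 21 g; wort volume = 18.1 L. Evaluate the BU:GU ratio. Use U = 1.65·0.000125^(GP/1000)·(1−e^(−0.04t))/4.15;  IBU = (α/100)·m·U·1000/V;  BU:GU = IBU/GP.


U = 1.65·0.000125^(68/1000)·(1−e^(−0.04·66))/4.15 = 0.2004
IBU = (6.9/100)·21·0.2004·1000/18.1 = 16.0421
BU:GU = 16.0421/68

0.2359


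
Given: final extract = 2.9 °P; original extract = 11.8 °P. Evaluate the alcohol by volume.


SG = 259/(259 − P);  ABV = (OG − FG)·131.25
OG = 259/(259 − 11.8) = 1.0477
FG = 259/(259 − 2.9) = 1.0113
ABV = (1.0477 − 1.0113)·131.25

4.7789 % ABV


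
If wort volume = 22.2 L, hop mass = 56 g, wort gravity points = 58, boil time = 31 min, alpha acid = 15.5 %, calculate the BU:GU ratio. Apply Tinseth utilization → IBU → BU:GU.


U = 1.65·0.000125^(GP/1000)·(1−e^(−0.04t))/4.15;  IBU = (α/100)·m·U·1000/V;  BU:GU = IBU/GP
U = 1.65·0.000125^(58/1000)·(1−e^(−0.04·31))/4.15 = 0.1678
IBU = (15.5/100)·56·0.1678·1000/22.2 = 65.5931
BU:GU = 65.5931/58

1.1309


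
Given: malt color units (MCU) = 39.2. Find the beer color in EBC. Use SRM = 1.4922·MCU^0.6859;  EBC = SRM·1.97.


SRM = 1.4922·39.2^0.6859 = 18.4783
EBC = 18.4783·1.97

36.4022 EBC


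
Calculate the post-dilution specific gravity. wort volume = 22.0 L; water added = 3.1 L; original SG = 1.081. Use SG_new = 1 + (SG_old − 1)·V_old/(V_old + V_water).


pts = (1.081 − 1)·1000·22.0/(22.0 + 3.1) = 70.9960
SG_new = 1 + 70.9960/1000

1.0710


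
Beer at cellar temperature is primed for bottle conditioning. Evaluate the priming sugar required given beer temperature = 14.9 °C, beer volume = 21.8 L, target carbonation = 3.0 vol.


residual = 14.695·(0.01821 + 0.09011·e^(−0.04·T));  sugar = (target − residual)·4.0·V
residual = 14.695·(0.01821 + 0.09011·e^(−0.04·14.9)) = 0.9972
sugar = (3.0 − 0.9972)·4.0·21.8

174.6418 g


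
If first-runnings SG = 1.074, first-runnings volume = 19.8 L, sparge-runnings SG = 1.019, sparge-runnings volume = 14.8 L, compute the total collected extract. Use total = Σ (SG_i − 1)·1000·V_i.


first = (1.074 − 1)·1000·19.8 = 1465.2000
sparge = (1.019 − 1)·1000·14.8 = 281.2000
total = 1465.2000 + 281.2000

1746.4000 gravity·L


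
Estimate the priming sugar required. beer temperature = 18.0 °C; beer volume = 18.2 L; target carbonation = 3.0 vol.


residual = 14.695·(0.01821 + 0.09011·e^(−0.04·T));  sugar = (target − residual)·4.0·V
residual = 14.695·(0.01821 + 0.09011·e^(−0.04·18.0)) = 0.9121
sugar = (3.0 − 0.9121)·4.0·18.2

151.9964 g


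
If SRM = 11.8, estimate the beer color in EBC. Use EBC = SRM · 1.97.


EBC = 11.8 · 1.97

23.2460 EBC


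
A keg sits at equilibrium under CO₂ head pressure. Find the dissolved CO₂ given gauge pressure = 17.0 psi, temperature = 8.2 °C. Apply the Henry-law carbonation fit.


vols = (P + 14.695)·(0.01821 + 0.09011·e^(−0.04·T))
vols = (17.0 + 14.695)·(0.01821 + 0.09011·e^(−0.04·8.2))

2.6345 volumes


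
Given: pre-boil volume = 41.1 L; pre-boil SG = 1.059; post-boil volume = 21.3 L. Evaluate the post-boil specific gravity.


SG_post = 1 + (SG_pre − 1)·V_pre/V_post
pts_pre = (1.059 − 1)·1000 = 59.0000
pts_post = 59.0000·41.1/21.3 = 113.8451
SG_post = 1 + 113.8451/1000

1.1138


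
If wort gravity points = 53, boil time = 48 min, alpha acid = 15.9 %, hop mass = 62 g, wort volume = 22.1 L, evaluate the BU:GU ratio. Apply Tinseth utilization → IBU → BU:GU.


U = 1.65·0.000125^(GP/1000)·(1−e^(−0.04t))/4.15;  IBU = (α/100)·m·U·1000/V;  BU:GU = IBU/GP
U = 1.65·0.000125^(53/1000)·(1−e^(−0.04·48))/4.15 = 0.2107
IBU = (15.9/100)·62·0.2107·1000/22.1 = 93.9978
BU:GU = 93.9978/53

1.7735


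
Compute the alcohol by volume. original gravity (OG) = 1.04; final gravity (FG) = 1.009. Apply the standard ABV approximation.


ABV = (OG − FG) · 131.25
ABV = (1.04 − 1.009) · 131.25

4.0688 % ABV


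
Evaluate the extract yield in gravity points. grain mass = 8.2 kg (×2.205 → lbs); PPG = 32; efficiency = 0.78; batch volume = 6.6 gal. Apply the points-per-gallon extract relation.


points = lbs × PPG × eff / vol
lbs = 8.2 × 2.205 = 18.0810
points = 18.0810 × 32 × 0.78 / 6.6

68.3791 points


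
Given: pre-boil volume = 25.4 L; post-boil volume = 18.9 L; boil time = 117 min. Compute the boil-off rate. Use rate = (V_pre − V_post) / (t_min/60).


rate = (25.4 − 18.9) / (117/60)

3.3333 L/hr


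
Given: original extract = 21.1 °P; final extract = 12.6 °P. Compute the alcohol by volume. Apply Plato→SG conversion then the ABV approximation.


SG = 259/(259 − P);  ABV = (OG − FG)·131.25
OG = 259/(259 − 21.1) = 1.0887
FG = 259/(259 − 12.6) = 1.0511
ABV = (1.0887 − 1.0511)·131.25

4.9293 % ABV


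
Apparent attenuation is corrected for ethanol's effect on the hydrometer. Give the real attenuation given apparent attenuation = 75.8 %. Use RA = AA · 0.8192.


RA = 75.8 · 0.8192

62.0954 %


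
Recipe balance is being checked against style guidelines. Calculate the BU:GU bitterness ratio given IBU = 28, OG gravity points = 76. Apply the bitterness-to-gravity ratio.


BU:GU = IBU / OG_points
BU:GU = 28 / 76

0.3684


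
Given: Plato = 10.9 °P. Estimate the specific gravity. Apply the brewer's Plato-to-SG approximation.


SG = 259/(259 − P)
SG = 259/(259 − 10.9)

1.0439


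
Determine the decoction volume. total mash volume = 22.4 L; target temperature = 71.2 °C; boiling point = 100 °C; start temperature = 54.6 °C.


V_dec = V_total·(T_target − T_start)/(T_boil − T_start)
V_dec = 22.4·(71.2 − 54.6)/(100 − 54.6)

8.1903 L


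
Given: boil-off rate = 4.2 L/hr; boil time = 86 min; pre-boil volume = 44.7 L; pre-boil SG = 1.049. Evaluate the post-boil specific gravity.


V_post = V_pre − rate·(t/60);  SG_post = 1 + (SG_pre−1)·V_pre/V_post
V_post = 44.7 − 4.2·(86/60) = 38.6800
SG_post = 1 + (1.049 − 1)·44.7/38.6800

1.0566


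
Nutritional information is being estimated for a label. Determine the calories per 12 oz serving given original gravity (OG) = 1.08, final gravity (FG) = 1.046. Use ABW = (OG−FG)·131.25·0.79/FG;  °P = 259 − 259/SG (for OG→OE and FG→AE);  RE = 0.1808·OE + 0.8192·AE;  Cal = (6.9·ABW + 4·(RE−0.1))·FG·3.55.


ABW = (1.08 − 1.046)·131.25·0.79/1.046 = 3.3703
OE = 259 − 259/1.08 = 19.1852 °P
AE = 259 − 259/1.046 = 11.3901 °P
RE = 0.1808·19.1852 + 0.8192·11.3901 = 12.7994 °P
Cal = (6.9·3.3703 + 4·(12.7994−0.1))·1.046·3.55

274.9810 kcal


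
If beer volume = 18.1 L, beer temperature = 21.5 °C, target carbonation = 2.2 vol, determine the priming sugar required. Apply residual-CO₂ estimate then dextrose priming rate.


residual = 14.695·(0.01821 + 0.09011·e^(−0.04·T));  sugar = (target − residual)·4.0·V
residual = 14.695·(0.01821 + 0.09011·e^(−0.04·21.5)) = 0.8279
sugar = (2.2 − 0.8279)·4.0·18.1

99.3377 g


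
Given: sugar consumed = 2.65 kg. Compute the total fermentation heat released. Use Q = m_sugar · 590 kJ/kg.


Q = 2.65 · 590

1563.5000 kJ


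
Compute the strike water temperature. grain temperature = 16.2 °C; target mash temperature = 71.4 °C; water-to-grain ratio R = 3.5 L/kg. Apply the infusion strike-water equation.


T_strike = (0.41/R)·(T_mash − T_grain) + T_mash
T_strike = (0.41/3.5)·(71.4 − 16.2) + 71.4

77.8663 °C


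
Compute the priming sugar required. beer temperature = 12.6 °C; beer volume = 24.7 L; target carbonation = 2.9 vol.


residual = 14.695·(0.01821 + 0.09011·e^(−0.04·T));  sugar = (target − residual)·4.0·V
residual = 14.695·(0.01821 + 0.09011·e^(−0.04·12.6)) = 1.0675
sugar = (2.9 − 1.0675)·4.0·24.7

181.0473 g


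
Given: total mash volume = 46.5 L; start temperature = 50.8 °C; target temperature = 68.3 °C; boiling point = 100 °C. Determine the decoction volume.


V_dec = V_total·(T_target − T_start)/(T_boil − T_start)
V_dec = 46.5·(68.3 − 50.8)/(100 − 50.8)

16.5396 L


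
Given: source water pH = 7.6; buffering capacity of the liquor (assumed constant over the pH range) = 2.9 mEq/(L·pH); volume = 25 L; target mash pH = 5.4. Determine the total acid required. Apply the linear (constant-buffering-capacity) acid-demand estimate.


acid = buffering capacity · (pH_source − pH_target) · V
acid = 2.9 · (7.6 − 5.4) · 25

159.5000 mEq


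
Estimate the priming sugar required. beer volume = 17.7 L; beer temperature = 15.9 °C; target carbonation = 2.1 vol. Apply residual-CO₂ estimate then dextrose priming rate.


residual = 14.695·(0.01821 + 0.09011·e^(−0.04·T));  sugar = (target − residual)·4.0·V
residual = 14.695·(0.01821 + 0.09011·e^(−0.04·15.9)) = 0.9686
sugar = (2.1 − 0.9686)·4.0·17.7

80.1019 g


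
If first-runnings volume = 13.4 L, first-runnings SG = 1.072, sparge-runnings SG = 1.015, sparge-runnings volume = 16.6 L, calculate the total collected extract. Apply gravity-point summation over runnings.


total = Σ (SG_i − 1)·1000·V_i
first = (1.072 − 1)·1000·13.4 = 964.8000
sparge = (1.015 − 1)·1000·16.6 = 249.0000
total = 964.8000 + 249.0000

1213.8000 gravity·L


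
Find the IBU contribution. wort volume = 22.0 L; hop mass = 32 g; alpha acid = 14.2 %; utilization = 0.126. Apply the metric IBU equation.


IBU = (α/100)·mass·U·1000 / V
IBU = (14.2/100)·32·0.126·1000 / 22.0

26.0247 IBU


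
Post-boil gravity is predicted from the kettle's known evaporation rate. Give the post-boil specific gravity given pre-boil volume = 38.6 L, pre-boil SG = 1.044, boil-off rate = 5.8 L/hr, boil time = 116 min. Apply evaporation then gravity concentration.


V_post = V_pre − rate·(t/60);  SG_post = 1 + (SG_pre−1)·V_pre/V_post
V_post = 38.6 − 5.8·(116/60) = 27.3867
SG_post = 1 + (1.044 − 1)·38.6/27.3867

1.0620


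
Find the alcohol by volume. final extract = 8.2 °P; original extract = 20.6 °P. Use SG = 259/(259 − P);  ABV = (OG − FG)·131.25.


OG = 259/(259 − 20.6) = 1.0864
FG = 259/(259 − 8.2) = 1.0327
ABV = (1.0864 − 1.0327)·131.25

7.0500 % ABV


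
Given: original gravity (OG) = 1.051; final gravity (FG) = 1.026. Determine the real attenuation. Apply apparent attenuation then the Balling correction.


AA = (OG−FG)/(OG−1)·100;  RA = AA·0.8192
AA = (1.051 − 1.026)/(1.051 − 1)·100 = 49.0196
RA = 49.0196·0.8192

40.1569 %


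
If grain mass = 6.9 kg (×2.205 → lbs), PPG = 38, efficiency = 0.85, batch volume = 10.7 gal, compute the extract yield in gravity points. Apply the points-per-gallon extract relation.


points = lbs × PPG × eff / vol
lbs = 6.9 × 2.205 = 15.2145
points = 15.2145 × 38 × 0.85 / 10.7

45.9279 points


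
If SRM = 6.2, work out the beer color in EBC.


EBC = SRM · 1.97
EBC = 6.2 · 1.97

12.2140 EBC


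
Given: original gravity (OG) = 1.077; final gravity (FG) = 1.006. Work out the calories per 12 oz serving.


ABW = (OG−FG)·131.25·0.79/FG;  °P = 259 − 259/SG (for OG→OE and FG→AE);  RE = 0.1808·OE + 0.8192·AE;  Cal = (6.9·ABW + 4·(RE−0.1))·FG·3.55
ABW = (1.077 − 1.006)·131.25·0.79/1.006 = 7.3179
OE = 259 − 259/1.077 = 18.5172 °P
AE = 259 − 259/1.006 = 1.5447 °P
RE = 0.1808·18.5172 + 0.8192·1.5447 = 4.6133 °P
Cal = (6.9·7.3179 + 4·(4.6133−0.1))·1.006·3.55

244.8017 kcal


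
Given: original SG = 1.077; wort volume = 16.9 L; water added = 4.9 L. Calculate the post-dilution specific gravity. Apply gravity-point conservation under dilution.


SG_new = 1 + (SG_old − 1)·V_old/(V_old + V_water)
pts = (1.077 − 1)·1000·16.9/(16.9 + 4.9) = 59.6927
SG_new = 1 + 59.6927/1000

1.0597


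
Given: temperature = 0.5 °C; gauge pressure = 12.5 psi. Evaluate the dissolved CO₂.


vols = (P + 14.695)·(0.01821 + 0.09011·e^(−0.04·T))
vols = (12.5 + 14.695)·(0.01821 + 0.09011·e^(−0.04·0.5))

2.8972 volumes


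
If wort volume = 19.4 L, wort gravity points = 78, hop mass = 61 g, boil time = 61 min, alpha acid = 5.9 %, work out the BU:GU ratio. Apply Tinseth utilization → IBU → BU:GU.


U = 1.65·0.000125^(GP/1000)·(1−e^(−0.04t))/4.15;  IBU = (α/100)·m·U·1000/V;  BU:GU = IBU/GP
U = 1.65·0.000125^(78/1000)·(1−e^(−0.04·61))/4.15 = 0.1800
IBU = (5.9/100)·61·0.1800·1000/19.4 = 33.4017
BU:GU = 33.4017/78

0.4282


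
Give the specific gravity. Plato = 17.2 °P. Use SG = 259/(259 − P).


SG = 259/(259 − 17.2)

1.0711


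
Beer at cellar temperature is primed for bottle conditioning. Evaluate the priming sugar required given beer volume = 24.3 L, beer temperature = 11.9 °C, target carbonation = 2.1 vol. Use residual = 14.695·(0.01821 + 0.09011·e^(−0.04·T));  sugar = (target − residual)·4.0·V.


residual = 14.695·(0.01821 + 0.09011·e^(−0.04·11.9)) = 1.0903
sugar = (2.1 − 1.0903)·4.0·24.3

98.1475 g


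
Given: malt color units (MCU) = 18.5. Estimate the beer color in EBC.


SRM = 1.4922·MCU^0.6859;  EBC = SRM·1.97
SRM = 1.4922·18.5^0.6859 = 11.0403
EBC = 11.0403·1.97

21.7494 EBC


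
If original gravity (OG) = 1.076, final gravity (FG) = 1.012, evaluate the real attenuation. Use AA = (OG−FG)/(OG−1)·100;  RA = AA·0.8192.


AA = (1.076 − 1.012)/(1.076 − 1)·100 = 84.2105
RA = 84.2105·0.8192

68.9853 %


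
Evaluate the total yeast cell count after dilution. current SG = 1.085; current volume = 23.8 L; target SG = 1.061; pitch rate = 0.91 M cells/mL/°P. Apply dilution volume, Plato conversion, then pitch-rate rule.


V_w = V·((SG_c−1)/(SG_t−1)−1);  °P = 259 − 259/SG_t;  cells = rate·(V+V_w)·°P
V_w = 23.8·((1.085−1)/(1.061−1)−1) = 9.3639
V_final = 23.8 + 9.3639 = 33.1639
°P = 259 − 259/1.061 = 14.8907
cells = 0.91·33.1639·14.8907

449.3882 billion cells


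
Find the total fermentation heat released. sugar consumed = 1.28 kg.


Q = m_sugar · 590 kJ/kg
Q = 1.28 · 590

755.2000 kJ


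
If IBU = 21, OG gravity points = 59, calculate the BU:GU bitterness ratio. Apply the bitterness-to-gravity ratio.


BU:GU = IBU / OG_points
BU:GU = 21 / 59

0.3559


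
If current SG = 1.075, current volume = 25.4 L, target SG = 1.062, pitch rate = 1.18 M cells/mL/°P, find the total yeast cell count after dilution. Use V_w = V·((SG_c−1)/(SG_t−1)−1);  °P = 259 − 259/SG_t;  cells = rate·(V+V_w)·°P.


V_w = 25.4·((1.075−1)/(1.062−1)−1) = 5.3258
V_final = 25.4 + 5.3258 = 30.7258
°P = 259 − 259/1.062 = 15.1205
cells = 1.18·30.7258·15.1205

548.2167 billion cells


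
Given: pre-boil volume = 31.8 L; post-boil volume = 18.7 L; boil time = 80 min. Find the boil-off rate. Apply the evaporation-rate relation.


rate = (V_pre − V_post) / (t_min/60)
rate = (31.8 − 18.7) / (80/60)

9.8250 L/hr


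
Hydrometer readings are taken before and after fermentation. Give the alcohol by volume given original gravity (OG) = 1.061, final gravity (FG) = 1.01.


ABV = (OG − FG) · 131.25
ABV = (1.061 − 1.01) · 131.25

6.6937 % ABV


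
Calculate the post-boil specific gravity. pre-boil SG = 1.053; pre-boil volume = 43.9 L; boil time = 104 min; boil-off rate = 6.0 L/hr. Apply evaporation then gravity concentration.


V_post = V_pre − rate·(t/60);  SG_post = 1 + (SG_pre−1)·V_pre/V_post
V_post = 43.9 − 6.0·(104/60) = 33.5000
SG_post = 1 + (1.053 − 1)·43.9/33.5000

1.0695


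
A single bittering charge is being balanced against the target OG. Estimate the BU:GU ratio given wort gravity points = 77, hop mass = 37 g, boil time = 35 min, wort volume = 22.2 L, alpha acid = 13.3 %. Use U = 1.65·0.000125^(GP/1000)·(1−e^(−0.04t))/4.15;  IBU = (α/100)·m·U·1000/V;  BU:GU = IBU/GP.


U = 1.65·0.000125^(77/1000)·(1−e^(−0.04·35))/4.15 = 0.1499
IBU = (13.3/100)·37·0.1499·1000/22.2 = 33.2373
BU:GU = 33.2373/77

0.4317


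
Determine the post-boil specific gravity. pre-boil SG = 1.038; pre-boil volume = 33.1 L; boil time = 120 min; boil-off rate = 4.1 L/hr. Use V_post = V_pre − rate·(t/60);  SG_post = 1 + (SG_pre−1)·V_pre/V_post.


V_post = 33.1 − 4.1·(120/60) = 24.9000
SG_post = 1 + (1.038 − 1)·33.1/24.9000

1.0505


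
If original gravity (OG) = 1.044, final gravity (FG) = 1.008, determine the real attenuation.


AA = (OG−FG)/(OG−1)·100;  RA = AA·0.8192
AA = (1.044 − 1.008)/(1.044 − 1)·100 = 81.8182
RA = 81.8182·0.8192

67.0255 %


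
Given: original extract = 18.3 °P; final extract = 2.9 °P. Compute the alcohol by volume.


SG = 259/(259 − P);  ABV = (OG − FG)·131.25
OG = 259/(259 − 18.3) = 1.0760
FG = 259/(259 − 2.9) = 1.0113
ABV = (1.0760 − 1.0113)·131.25

8.4925 % ABV


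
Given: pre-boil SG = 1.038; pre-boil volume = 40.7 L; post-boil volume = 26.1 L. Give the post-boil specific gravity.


SG_post = 1 + (SG_pre − 1)·V_pre/V_post
pts_pre = (1.038 − 1)·1000 = 38.0000
pts_post = 38.0000·40.7/26.1 = 59.2567
SG_post = 1 + 59.2567/1000

1.0593


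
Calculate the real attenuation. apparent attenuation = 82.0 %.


RA = AA · 0.8192
RA = 82.0 · 0.8192

67.1744 %


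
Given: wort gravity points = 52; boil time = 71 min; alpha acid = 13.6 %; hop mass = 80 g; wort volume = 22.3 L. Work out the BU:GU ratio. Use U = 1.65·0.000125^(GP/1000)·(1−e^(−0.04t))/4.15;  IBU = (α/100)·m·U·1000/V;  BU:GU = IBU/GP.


U = 1.65·0.000125^(52/1000)·(1−e^(−0.04·71))/4.15 = 0.2346
IBU = (13.6/100)·80·0.2346·1000/22.3 = 114.4600
BU:GU = 114.4600/52

2.2012


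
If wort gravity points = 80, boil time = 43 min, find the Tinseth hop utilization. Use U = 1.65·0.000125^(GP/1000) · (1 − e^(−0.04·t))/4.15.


bigness = 1.65·0.000125^(80/1000) = 0.8040
boil_factor = (1 − e^(−0.04·43))/4.15 = 0.1978
U = 0.8040 · 0.1978

0.1590


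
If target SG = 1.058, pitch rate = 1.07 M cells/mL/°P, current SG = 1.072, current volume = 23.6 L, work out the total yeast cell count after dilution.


V_w = V·((SG_c−1)/(SG_t−1)−1);  °P = 259 − 259/SG_t;  cells = rate·(V+V_w)·°P
V_w = 23.6·((1.072−1)/(1.058−1)−1) = 5.6966
V_final = 23.6 + 5.6966 = 29.2966
°P = 259 − 259/1.058 = 14.1985
cells = 1.07·29.2966·14.1985

445.0844 billion cells


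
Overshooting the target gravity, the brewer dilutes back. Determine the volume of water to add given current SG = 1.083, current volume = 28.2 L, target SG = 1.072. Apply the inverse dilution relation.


V_water = V·((SG_curr − 1)/(SG_target − 1) − 1)
V_water = 28.2·((1.083 − 1)/(1.072 − 1) − 1)

4.3083 L


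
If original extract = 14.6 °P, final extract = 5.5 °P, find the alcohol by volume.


SG = 259/(259 − P);  ABV = (OG − FG)·131.25
OG = 259/(259 − 14.6) = 1.0597
FG = 259/(259 − 5.5) = 1.0217
ABV = (1.0597 − 1.0217)·131.25

4.9930 % ABV


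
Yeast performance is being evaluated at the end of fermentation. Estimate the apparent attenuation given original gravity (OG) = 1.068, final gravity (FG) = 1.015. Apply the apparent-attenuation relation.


AA = (OG − FG)/(OG − 1) · 100
AA = (1.068 − 1.015)/(1.068 − 1) · 100

77.9412 %


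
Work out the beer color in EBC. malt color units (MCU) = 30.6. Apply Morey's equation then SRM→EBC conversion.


SRM = 1.4922·MCU^0.6859;  EBC = SRM·1.97
SRM = 1.4922·30.6^0.6859 = 15.5913
EBC = 15.5913·1.97

30.7149 EBC


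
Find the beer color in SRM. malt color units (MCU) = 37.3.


SRM = 1.4922 · MCU^0.6859
SRM = 1.4922 · 37.3^0.6859

17.8592 SRM
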